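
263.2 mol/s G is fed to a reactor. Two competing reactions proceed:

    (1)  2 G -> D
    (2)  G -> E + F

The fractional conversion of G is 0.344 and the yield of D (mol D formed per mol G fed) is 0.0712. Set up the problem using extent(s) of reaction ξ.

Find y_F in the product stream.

Yield of D: 1ξ₁ / 263.2 = 0.0712 → ξ₁ = 18.74 mol/s.
Conversion of G: 2ξ₁ + 1ξ₂ = 0.344 × 263.2 = 90.54 → ξ₂ = 53.06 mol/s.
Outlet amounts (n = n₀ + Σ ν·ξ):
  G: 263.2 − 2(18.74) − 1(53.06) = 172.7
  D: 0 + 1(18.74) = 18.74
  E: 0 + 1(53.06) = 53.06
  F: 0 + 1(53.06) = 53.06
Total out = 297.5 mol/s; y_F = 53.06 / 297.5 = 0.1783.

0.178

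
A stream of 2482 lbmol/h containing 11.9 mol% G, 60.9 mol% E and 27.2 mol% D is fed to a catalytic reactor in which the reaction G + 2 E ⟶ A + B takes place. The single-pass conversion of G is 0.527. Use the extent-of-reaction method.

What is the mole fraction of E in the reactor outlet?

0.516

G reacted = 0.527 × 295.4 = 155.7 lbmol/h; ν_G = −1, so ξ = 155.7/1 = 155.7 lbmol/h.
Outlet amounts (n = n₀ + ν ξ):
  G: 295.4 − 1(155.7) = 139.7
  E: 1512 − 2(155.7) = 1200
  A: 0 + 1(155.7) = 155.7
  B: 0 + 1(155.7) = 155.7
  D: 675.1 (inert)
Total out = 2326 lbmol/h; y_E = 1200 / 2326 = 0.5159.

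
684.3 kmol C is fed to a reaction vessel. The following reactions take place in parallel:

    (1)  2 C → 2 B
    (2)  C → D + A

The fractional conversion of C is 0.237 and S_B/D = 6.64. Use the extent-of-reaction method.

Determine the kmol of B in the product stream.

141 kmol

Conversion of C: C consumed = 0.237 × 684.3 = 162.2 kmol = 2ξ₁ + 1ξ₂.
Selectivity: 2ξ₁ / (1ξ₂) = 6.64 → ξ₁ = 3.32 ξ₂.
Substitute: (2·3.32 + 1) ξ₂ = 162.2 → ξ₂ = 21.23 kmol, ξ₁ = 70.48 kmol.
Outlet amounts (n = n₀ + Σ ν·ξ):
  C: 684.3 − 2(70.48) − 1(21.23) = 522.1
  B: 0 + 2(70.48) = 141
  D: 0 + 1(21.23) = 21.23
  A: 0 + 1(21.23) = 21.23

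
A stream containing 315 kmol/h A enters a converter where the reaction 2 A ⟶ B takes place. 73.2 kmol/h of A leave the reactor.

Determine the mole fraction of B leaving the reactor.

For A: n = n₀ − 2ξ → 73.2 = 315 − 2ξ, giving ξ = 120.9 kmol/h.
Outlet amounts (n = n₀ + ν ξ):
  A: 315 − 2(120.9) = 73.2
  B: 0 + 1(120.9) = 120.9
Total out = 194.1 kmol/h; y_B = 120.9 / 194.1 = 0.6229.

0.623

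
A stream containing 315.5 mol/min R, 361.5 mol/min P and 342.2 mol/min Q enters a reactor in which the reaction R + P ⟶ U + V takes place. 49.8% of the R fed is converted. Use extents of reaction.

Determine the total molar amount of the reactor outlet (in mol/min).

R reacted = 0.498 × 315.5 = 157.1 mol/min; ν_R = −1, so ξ = 157.1/1 = 157.1 mol/min.
Outlet amounts (n = n₀ + ν ξ):
  R: 315.5 − 1(157.1) = 158.4
  P: 361.5 − 1(157.1) = 204.4
  U: 0 + 1(157.1) = 157.1
  V: 0 + 1(157.1) = 157.1
  Q: 342.2 (inert)
Total out = 158.4 + 204.4 + 157.1 + 157.1 + 342.2 = 1019 mol/min.

1020 mol/min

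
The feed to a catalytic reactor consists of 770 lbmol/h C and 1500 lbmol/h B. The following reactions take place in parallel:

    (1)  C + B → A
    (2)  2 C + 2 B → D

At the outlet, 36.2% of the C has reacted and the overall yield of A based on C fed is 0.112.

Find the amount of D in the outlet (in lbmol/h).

96.2 lbmol/h

Yield of A: 1ξ₁ / 770 = 0.112 → ξ₁ = 86.24 lbmol/h.
Conversion of C: 1ξ₁ + 2ξ₂ = 0.362 × 770 = 278.7 → ξ₂ = 96.25 lbmol/h.
Outlet amounts (n = n₀ + Σ ν·ξ):
  C: 770 − 1(86.24) − 2(96.25) = 491.3
  B: 1500 − 1(86.24) − 2(96.25) = 1221
  A: 0 + 1(86.24) = 86.24
  D: 0 + 1(96.25) = 96.25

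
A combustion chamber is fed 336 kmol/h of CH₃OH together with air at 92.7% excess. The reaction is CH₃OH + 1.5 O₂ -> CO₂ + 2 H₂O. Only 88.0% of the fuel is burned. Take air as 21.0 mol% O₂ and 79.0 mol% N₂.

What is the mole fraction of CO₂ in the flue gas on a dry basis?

0.0655

Stoichiometric O₂ = 1.5 × 336 = 504 kmol/h; O₂ fed = 504 × 1.927 = 971.2 kmol/h.
N₂ fed = 971.2 × 79/21 = 3654 kmol/h.
Fuel reacted = 0.88 × 336 → ξ = 295.7 kmol/h.
Outlet (n = n₀ + ν ξ):
  CH₃OH: 336 − 1(295.7) = 40.32
  O₂: 971.2 − 1.5(295.7) = 527.7
  N₂: 3654 (inert)
  CO₂: 0 + 1(295.7) = 295.7
  H₂O: 0 + 2(295.7) = 591.4
Dry total = 4517 kmol/h; y_CO₂ (dry) = 295.7 / 4517 = 0.06546.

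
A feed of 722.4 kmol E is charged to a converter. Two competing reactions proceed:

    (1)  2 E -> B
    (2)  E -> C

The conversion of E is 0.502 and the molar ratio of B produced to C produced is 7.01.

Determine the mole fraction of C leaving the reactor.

0.0436

Conversion of E: E consumed = 0.502 × 722.4 = 362.6 kmol = 2ξ₁ + 1ξ₂.
Selectivity: 1ξ₁ / (1ξ₂) = 7.01 → ξ₁ = 7.01 ξ₂.
Substitute: (2·7.01 + 1) ξ₂ = 362.6 → ξ₂ = 24.14 kmol, ξ₁ = 169.3 kmol.
Outlet amounts (n = n₀ + Σ ν·ξ):
  E: 722.4 − 2(169.3) − 1(24.14) = 359.8
  B: 0 + 1(169.3) = 169.3
  C: 0 + 1(24.14) = 24.14
Total out = 553.1 kmol; y_C = 24.14 / 553.1 = 0.04365.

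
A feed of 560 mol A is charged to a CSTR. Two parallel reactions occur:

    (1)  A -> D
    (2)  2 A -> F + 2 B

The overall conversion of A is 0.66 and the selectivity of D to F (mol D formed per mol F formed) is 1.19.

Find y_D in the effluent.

Conversion of A: A consumed = 0.66 × 560 = 369.6 mol = 1ξ₁ + 2ξ₂.
Selectivity: 1ξ₁ / (1ξ₂) = 1.19 → ξ₁ = 1.19 ξ₂.
Substitute: (1·1.19 + 2) ξ₂ = 369.6 → ξ₂ = 115.9 mol, ξ₁ = 137.9 mol.
Outlet amounts (n = n₀ + Σ ν·ξ):
  A: 560 − 1(137.9) − 2(115.9) = 190.4
  D: 0 + 1(137.9) = 137.9
  F: 0 + 1(115.9) = 115.9
  B: 0 + 2(115.9) = 231.7
Total out = 675.9 mol; y_D = 137.9 / 675.9 = 0.204.

0.204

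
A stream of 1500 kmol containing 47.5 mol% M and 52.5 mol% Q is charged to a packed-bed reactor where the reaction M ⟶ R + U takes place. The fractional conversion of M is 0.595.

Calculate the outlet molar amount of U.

M reacted = 0.595 × 712.5 = 423.9 kmol; ν_M = −1, so ξ = 423.9/1 = 423.9 kmol.
Outlet amounts (n = n₀ + ν ξ):
  M: 712.5 − 1(423.9) = 288.6
  R: 0 + 1(423.9) = 423.9
  U: 0 + 1(423.9) = 423.9
  Q: 787.5 (inert)

424 kmol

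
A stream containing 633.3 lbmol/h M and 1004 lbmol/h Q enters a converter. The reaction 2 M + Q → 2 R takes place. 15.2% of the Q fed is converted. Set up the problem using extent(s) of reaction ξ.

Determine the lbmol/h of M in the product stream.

Q reacted = 0.152 × 1004 = 152.6 lbmol/h; ν_Q = −1, so ξ = 152.6/1 = 152.6 lbmol/h.
Outlet amounts (n = n₀ + ν ξ):
  M: 633.3 − 2(152.6) = 328.1
  Q: 1004 − 1(152.6) = 851.4
  R: 0 + 2(152.6) = 305.2

328 lbmol/h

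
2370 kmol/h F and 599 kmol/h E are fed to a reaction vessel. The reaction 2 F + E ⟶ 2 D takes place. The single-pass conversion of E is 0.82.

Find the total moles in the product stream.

E reacted = 0.82 × 599 = 491.2 kmol/h; ν_E = −1, so ξ = 491.2/1 = 491.2 kmol/h.
Outlet amounts (n = n₀ + ν ξ):
  F: 2370 − 2(491.2) = 1388
  E: 599 − 1(491.2) = 107.8
  D: 0 + 2(491.2) = 982.4
Total out = 1388 + 107.8 + 982.4 = 2478 kmol/h.

2480 kmol/h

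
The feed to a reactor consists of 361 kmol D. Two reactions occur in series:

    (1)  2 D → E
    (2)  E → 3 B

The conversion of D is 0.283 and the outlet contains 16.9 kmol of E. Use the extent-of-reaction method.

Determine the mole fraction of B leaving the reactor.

0.271

Conversion of D: D consumed = 2ξ₁ = 0.283 × 361 → ξ₁ = 51.08 kmol.
E balance: n_E = 0 + 1ξ₁ − 1ξ₂ = 16.9 → ξ₂ = (1·51.08 − 16.9)/1 = 34.18 kmol.
Outlet amounts (n = n₀ + Σ ν·ξ):
  D: 361 − 2(51.08) = 258.8
  E: 0 + 1(51.08) − 1(34.18) = 16.9
  B: 0 + 3(34.18) = 102.5
Total out = 378.3 kmol; y_B = 102.5 / 378.3 = 0.2711.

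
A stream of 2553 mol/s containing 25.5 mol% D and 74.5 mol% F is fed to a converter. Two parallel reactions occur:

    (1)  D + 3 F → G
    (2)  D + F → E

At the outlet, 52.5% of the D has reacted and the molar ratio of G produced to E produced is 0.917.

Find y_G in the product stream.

Conversion of D: D consumed = 0.525 × 651 = 341.8 mol/s = 1ξ₁ + 1ξ₂.
Selectivity: 1ξ₁ / (1ξ₂) = 0.917 → ξ₁ = 0.917 ξ₂.
Substitute: (1·0.917 + 1) ξ₂ = 341.8 → ξ₂ = 178.3 mol/s, ξ₁ = 163.5 mol/s.
Outlet amounts (n = n₀ + Σ ν·ξ):
  D: 651 − 1(163.5) − 1(178.3) = 309.2
  F: 1902 − 3(163.5) − 1(178.3) = 1233
  G: 0 + 1(163.5) = 163.5
  E: 0 + 1(178.3) = 178.3
Total out = 1884 mol/s; y_G = 163.5 / 1884 = 0.08677.

0.0868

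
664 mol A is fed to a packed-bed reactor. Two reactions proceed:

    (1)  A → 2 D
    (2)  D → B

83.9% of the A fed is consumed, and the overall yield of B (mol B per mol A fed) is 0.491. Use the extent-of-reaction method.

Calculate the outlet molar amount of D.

Conversion of A: A consumed = 1ξ₁ = 0.839 × 664 → ξ₁ = 557.1 mol.
Yield of B: 1ξ₂ / 664 = 0.491 → ξ₂ = 326 mol.
Outlet amounts (n = n₀ + Σ ν·ξ):
  A: 664 − 1(557.1) = 106.9
  D: 0 + 2(557.1) − 1(326) = 788.2
  B: 0 + 1(326) = 326

788 mol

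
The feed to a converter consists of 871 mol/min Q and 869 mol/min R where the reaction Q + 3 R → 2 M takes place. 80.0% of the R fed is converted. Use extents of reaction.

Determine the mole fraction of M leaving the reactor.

R reacted = 0.8 × 869 = 695.2 mol/min; ν_R = −3, so ξ = 695.2/3 = 231.7 mol/min.
Outlet amounts (n = n₀ + ν ξ):
  Q: 871 − 1(231.7) = 639.3
  R: 869 − 3(231.7) = 173.8
  M: 0 + 2(231.7) = 463.5
Total out = 1277 mol/min; y_M = 463.5 / 1277 = 0.3631.

0.363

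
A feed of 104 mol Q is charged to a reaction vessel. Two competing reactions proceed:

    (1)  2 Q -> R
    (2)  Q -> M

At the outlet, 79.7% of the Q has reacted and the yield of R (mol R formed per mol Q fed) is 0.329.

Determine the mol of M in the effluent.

Yield of R: 1ξ₁ / 104 = 0.329 → ξ₁ = 34.22 mol.
Conversion of Q: 2ξ₁ + 1ξ₂ = 0.797 × 104 = 82.89 → ξ₂ = 14.46 mol.
Outlet amounts (n = n₀ + Σ ν·ξ):
  Q: 104 − 2(34.22) − 1(14.46) = 21.11
  R: 0 + 1(34.22) = 34.22
  M: 0 + 1(14.46) = 14.46

14.5 mol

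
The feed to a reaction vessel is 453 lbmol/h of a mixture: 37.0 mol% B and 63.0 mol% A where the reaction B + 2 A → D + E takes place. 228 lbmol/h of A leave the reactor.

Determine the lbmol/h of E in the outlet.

For A: n = n₀ − 2ξ → 228 = 285.4 − 2ξ, giving ξ = 28.69 lbmol/h.
Outlet amounts (n = n₀ + ν ξ):
  B: 167.6 − 1(28.69) = 138.9
  A: 285.4 − 2(28.69) = 228
  D: 0 + 1(28.69) = 28.69
  E: 0 + 1(28.69) = 28.69

28.7 lbmol/h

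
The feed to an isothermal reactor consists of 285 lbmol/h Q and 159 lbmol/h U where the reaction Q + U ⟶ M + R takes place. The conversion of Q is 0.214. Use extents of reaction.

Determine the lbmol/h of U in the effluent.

Q reacted = 0.214 × 285 = 60.99 lbmol/h; ν_Q = −1, so ξ = 60.99/1 = 60.99 lbmol/h.
Outlet amounts (n = n₀ + ν ξ):
  Q: 285 − 1(60.99) = 224
  U: 159 − 1(60.99) = 98.01
  M: 0 + 1(60.99) = 60.99
  R: 0 + 1(60.99) = 60.99

98 lbmol/h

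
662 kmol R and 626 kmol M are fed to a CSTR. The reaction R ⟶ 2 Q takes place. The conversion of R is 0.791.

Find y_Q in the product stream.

R reacted = 0.791 × 662 = 523.6 kmol; ν_R = −1, so ξ = 523.6/1 = 523.6 kmol.
Outlet amounts (n = n₀ + ν ξ):
  R: 662 − 1(523.6) = 138.4
  Q: 0 + 2(523.6) = 1047
  M: 626 (inert)
Total out = 1812 kmol; y_Q = 1047 / 1812 = 0.5781.

0.578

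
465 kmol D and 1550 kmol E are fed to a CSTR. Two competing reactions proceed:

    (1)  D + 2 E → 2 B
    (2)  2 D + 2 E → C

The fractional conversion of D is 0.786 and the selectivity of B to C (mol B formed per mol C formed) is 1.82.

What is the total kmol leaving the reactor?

Conversion of D: D consumed = 0.786 × 465 = 365.5 kmol = 1ξ₁ + 2ξ₂.
Selectivity: 2ξ₁ / (1ξ₂) = 1.82 → ξ₁ = 0.91 ξ₂.
Substitute: (1·0.91 + 2) ξ₂ = 365.5 → ξ₂ = 125.6 kmol, ξ₁ = 114.3 kmol.
Outlet amounts (n = n₀ + Σ ν·ξ):
  D: 465 − 1(114.3) − 2(125.6) = 99.51
  E: 1550 − 2(114.3) − 2(125.6) = 1070
  B: 0 + 2(114.3) = 228.6
  C: 0 + 1(125.6) = 125.6
Total out = 99.51 + 1070 + 228.6 + 125.6 = 1524 kmol.

1520 kmol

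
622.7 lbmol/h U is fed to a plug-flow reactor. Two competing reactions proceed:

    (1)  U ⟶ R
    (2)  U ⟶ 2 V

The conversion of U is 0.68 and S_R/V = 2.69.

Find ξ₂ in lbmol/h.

ξ₂ = 66.4 lbmol/h

Conversion of U: U consumed = 0.68 × 622.7 = 423.4 lbmol/h = 1ξ₁ + 1ξ₂.
Selectivity: 1ξ₁ / (2ξ₂) = 2.69 → ξ₁ = 5.38 ξ₂.
Substitute: (1·5.38 + 1) ξ₂ = 423.4 → ξ₂ = 66.37 lbmol/h, ξ₁ = 357.1 lbmol/h.
Outlet amounts (n = n₀ + Σ ν·ξ):
  U: 622.7 − 1(357.1) − 1(66.37) = 199.3
  R: 0 + 1(357.1) = 357.1
  V: 0 + 2(66.37) = 132.7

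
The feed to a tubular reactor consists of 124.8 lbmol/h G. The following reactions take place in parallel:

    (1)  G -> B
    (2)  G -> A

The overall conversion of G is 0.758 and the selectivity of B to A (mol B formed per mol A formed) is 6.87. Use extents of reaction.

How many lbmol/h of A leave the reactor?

12 lbmol/h

Conversion of G: G consumed = 0.758 × 124.8 = 94.6 lbmol/h = 1ξ₁ + 1ξ₂.
Selectivity: 1ξ₁ / (1ξ₂) = 6.87 → ξ₁ = 6.87 ξ₂.
Substitute: (1·6.87 + 1) ξ₂ = 94.6 → ξ₂ = 12.02 lbmol/h, ξ₁ = 82.58 lbmol/h.
Outlet amounts (n = n₀ + Σ ν·ξ):
  G: 124.8 − 1(82.58) − 1(12.02) = 30.2
  B: 0 + 1(82.58) = 82.58
  A: 0 + 1(12.02) = 12.02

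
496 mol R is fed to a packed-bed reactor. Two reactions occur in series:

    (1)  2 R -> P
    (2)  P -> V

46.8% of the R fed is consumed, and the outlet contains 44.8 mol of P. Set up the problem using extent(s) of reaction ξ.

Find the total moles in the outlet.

380 mol

Conversion of R: R consumed = 2ξ₁ = 0.468 × 496 → ξ₁ = 116.1 mol.
P balance: n_P = 0 + 1ξ₁ − 1ξ₂ = 44.8 → ξ₂ = (1·116.1 − 44.8)/1 = 71.26 mol.
Outlet amounts (n = n₀ + Σ ν·ξ):
  R: 496 − 2(116.1) = 263.9
  P: 0 + 1(116.1) − 1(71.26) = 44.8
  V: 0 + 1(71.26) = 71.26
Total out = 263.9 + 44.8 + 71.26 = 379.9 mol.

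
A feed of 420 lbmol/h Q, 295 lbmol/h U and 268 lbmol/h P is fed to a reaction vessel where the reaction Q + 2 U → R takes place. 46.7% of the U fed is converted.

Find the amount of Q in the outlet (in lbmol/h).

U reacted = 0.467 × 295 = 137.8 lbmol/h; ν_U = −2, so ξ = 137.8/2 = 68.88 lbmol/h.
Outlet amounts (n = n₀ + ν ξ):
  Q: 420 − 1(68.88) = 351.1
  U: 295 − 2(68.88) = 157.2
  R: 0 + 1(68.88) = 68.88
  P: 268 (inert)

351 lbmol/h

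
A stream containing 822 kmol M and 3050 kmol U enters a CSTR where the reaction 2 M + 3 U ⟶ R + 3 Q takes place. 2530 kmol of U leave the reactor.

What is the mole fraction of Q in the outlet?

0.141

For U: n = n₀ − 3ξ → 2530 = 3050 − 3ξ, giving ξ = 173.3 kmol.
Outlet amounts (n = n₀ + ν ξ):
  M: 822 − 2(173.3) = 475.3
  U: 3050 − 3(173.3) = 2530
  R: 0 + 1(173.3) = 173.3
  Q: 0 + 3(173.3) = 520
Total out = 3699 kmol; y_Q = 520 / 3699 = 0.1406.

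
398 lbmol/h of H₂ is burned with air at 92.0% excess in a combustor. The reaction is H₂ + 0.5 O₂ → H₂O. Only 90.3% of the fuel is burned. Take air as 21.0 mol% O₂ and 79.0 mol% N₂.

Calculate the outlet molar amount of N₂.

Stoichiometric O₂ = 0.5 × 398 = 199 lbmol/h; O₂ fed = 199 × 1.920 = 382.1 lbmol/h.
N₂ fed = 382.1 × 79/21 = 1437 lbmol/h.
Fuel reacted = 0.903 × 398 → ξ = 359.4 lbmol/h.
Outlet (n = n₀ + ν ξ):
  H₂: 398 − 1(359.4) = 38.61
  O₂: 382.1 − 0.5(359.4) = 202.4
  N₂: 1437 (inert)
  H₂O: 0 + 1(359.4) = 359.4

1440 lbmol/h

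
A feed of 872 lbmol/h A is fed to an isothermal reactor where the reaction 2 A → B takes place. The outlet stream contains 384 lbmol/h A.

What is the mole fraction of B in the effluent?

0.389

For A: n = n₀ − 2ξ → 384 = 872 − 2ξ, giving ξ = 244 lbmol/h.
Outlet amounts (n = n₀ + ν ξ):
  A: 872 − 2(244) = 384
  B: 0 + 1(244) = 244
Total out = 628 lbmol/h; y_B = 244 / 628 = 0.3885.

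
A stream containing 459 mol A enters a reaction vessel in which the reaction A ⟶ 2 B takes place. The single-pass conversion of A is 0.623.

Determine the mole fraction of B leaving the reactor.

A reacted = 0.623 × 459 = 286 mol; ν_A = −1, so ξ = 286/1 = 286 mol.
Outlet amounts (n = n₀ + ν ξ):
  A: 459 − 1(286) = 173
  B: 0 + 2(286) = 571.9
Total out = 745 mol; y_B = 571.9 / 745 = 0.7677.

0.768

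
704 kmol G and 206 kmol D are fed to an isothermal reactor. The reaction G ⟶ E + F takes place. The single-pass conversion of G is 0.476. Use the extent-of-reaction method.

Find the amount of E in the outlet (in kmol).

G reacted = 0.476 × 704 = 335.1 kmol; ν_G = −1, so ξ = 335.1/1 = 335.1 kmol.
Outlet amounts (n = n₀ + ν ξ):
  G: 704 − 1(335.1) = 368.9
  E: 0 + 1(335.1) = 335.1
  F: 0 + 1(335.1) = 335.1
  D: 206 (inert)

335 kmol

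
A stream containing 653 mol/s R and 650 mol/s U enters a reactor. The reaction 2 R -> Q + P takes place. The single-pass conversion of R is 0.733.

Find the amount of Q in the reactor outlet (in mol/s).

R reacted = 0.733 × 653 = 478.6 mol/s; ν_R = −2, so ξ = 478.6/2 = 239.3 mol/s.
Outlet amounts (n = n₀ + ν ξ):
  R: 653 − 2(239.3) = 174.4
  Q: 0 + 1(239.3) = 239.3
  P: 0 + 1(239.3) = 239.3
  U: 650 (inert)

239 mol/s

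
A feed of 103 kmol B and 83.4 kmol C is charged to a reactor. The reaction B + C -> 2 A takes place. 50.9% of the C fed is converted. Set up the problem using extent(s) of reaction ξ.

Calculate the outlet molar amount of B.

C reacted = 0.509 × 83.4 = 42.45 kmol; ν_C = −1, so ξ = 42.45/1 = 42.45 kmol.
Outlet amounts (n = n₀ + ν ξ):
  B: 103 − 1(42.45) = 60.55
  C: 83.4 − 1(42.45) = 40.95
  A: 0 + 2(42.45) = 84.9

60.5 kmol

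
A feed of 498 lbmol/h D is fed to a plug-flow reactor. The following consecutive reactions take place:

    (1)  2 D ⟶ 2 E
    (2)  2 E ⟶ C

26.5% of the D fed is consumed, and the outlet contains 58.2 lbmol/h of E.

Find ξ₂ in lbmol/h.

Conversion of D: D consumed = 2ξ₁ = 0.265 × 498 → ξ₁ = 65.98 lbmol/h.
E balance: n_E = 0 + 2ξ₁ − 2ξ₂ = 58.2 → ξ₂ = (2·65.98 − 58.2)/2 = 36.88 lbmol/h.
Outlet amounts (n = n₀ + Σ ν·ξ):
  D: 498 − 2(65.98) = 366
  E: 0 + 2(65.98) − 2(36.88) = 58.2
  C: 0 + 1(36.88) = 36.88

ξ₂ = 36.9 lbmol/h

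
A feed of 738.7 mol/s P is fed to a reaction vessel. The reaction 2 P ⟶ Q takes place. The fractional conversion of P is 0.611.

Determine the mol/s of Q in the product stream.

P reacted = 0.611 × 738.7 = 451.3 mol/s; ν_P = −2, so ξ = 451.3/2 = 225.7 mol/s.
Outlet amounts (n = n₀ + ν ξ):
  P: 738.7 − 2(225.7) = 287.4
  Q: 0 + 1(225.7) = 225.7

226 mol/s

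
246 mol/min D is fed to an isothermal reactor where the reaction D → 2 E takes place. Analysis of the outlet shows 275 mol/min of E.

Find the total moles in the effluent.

384 mol/min

For E: n = n₀ + 2ξ → 275 = 0 + 2ξ, giving ξ = 137.5 mol/min.
Outlet amounts (n = n₀ + ν ξ):
  D: 246 − 1(137.5) = 108.5
  E: 0 + 2(137.5) = 275
Total out = 108.5 + 275 = 383.5 mol/min.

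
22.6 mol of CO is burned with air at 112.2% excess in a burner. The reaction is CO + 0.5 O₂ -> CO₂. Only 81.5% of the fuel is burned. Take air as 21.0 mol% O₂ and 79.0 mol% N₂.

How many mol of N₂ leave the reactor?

90.2 mol

Stoichiometric O₂ = 0.5 × 22.6 = 11.3 mol; O₂ fed = 11.3 × 2.122 = 23.98 mol.
N₂ fed = 23.98 × 79/21 = 90.21 mol.
Fuel reacted = 0.815 × 22.6 → ξ = 18.42 mol.
Outlet (n = n₀ + ν ξ):
  CO: 22.6 − 1(18.42) = 4.181
  O₂: 23.98 − 0.5(18.42) = 14.77
  N₂: 90.21 (inert)
  CO₂: 0 + 1(18.42) = 18.42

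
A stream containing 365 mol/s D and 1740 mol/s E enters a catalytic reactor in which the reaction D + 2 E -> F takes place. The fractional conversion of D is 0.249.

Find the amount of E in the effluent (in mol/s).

1560 mol/s

D reacted = 0.249 × 365 = 90.89 mol/s; ν_D = −1, so ξ = 90.89/1 = 90.89 mol/s.
Outlet amounts (n = n₀ + ν ξ):
  D: 365 − 1(90.89) = 274.1
  E: 1740 − 2(90.89) = 1558
  F: 0 + 1(90.89) = 90.89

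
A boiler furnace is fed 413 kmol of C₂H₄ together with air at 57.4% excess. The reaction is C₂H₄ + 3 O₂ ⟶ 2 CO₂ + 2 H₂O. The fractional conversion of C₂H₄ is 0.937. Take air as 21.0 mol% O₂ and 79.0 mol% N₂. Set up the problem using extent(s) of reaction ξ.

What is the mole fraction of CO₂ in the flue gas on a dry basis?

0.0867

Stoichiometric O₂ = 3 × 413 = 1239 kmol; O₂ fed = 1239 × 1.574 = 1950 kmol.
N₂ fed = 1950 × 79/21 = 7336 kmol.
Fuel reacted = 0.937 × 413 → ξ = 387 kmol.
Outlet (n = n₀ + ν ξ):
  C₂H₄: 413 − 1(387) = 26.02
  O₂: 1950 − 3(387) = 789.2
  N₂: 7336 (inert)
  CO₂: 0 + 2(387) = 774
  H₂O: 0 + 2(387) = 774
Dry total = 8926 kmol; y_CO₂ (dry) = 774 / 8926 = 0.08671.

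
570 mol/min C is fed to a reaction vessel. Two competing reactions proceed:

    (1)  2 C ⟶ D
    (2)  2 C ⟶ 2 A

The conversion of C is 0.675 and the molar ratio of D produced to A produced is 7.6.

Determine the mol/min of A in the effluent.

23.8 mol/min

Conversion of C: C consumed = 0.675 × 570 = 384.8 mol/min = 2ξ₁ + 2ξ₂.
Selectivity: 1ξ₁ / (2ξ₂) = 7.6 → ξ₁ = 15.2 ξ₂.
Substitute: (2·15.2 + 2) ξ₂ = 384.8 → ξ₂ = 11.88 mol/min, ξ₁ = 180.5 mol/min.
Outlet amounts (n = n₀ + Σ ν·ξ):
  C: 570 − 2(180.5) − 2(11.88) = 185.2
  D: 0 + 1(180.5) = 180.5
  A: 0 + 2(11.88) = 23.75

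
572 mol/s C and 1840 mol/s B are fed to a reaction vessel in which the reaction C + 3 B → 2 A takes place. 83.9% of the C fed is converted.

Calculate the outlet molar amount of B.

C reacted = 0.839 × 572 = 479.9 mol/s; ν_C = −1, so ξ = 479.9/1 = 479.9 mol/s.
Outlet amounts (n = n₀ + ν ξ):
  C: 572 − 1(479.9) = 92.09
  B: 1840 − 3(479.9) = 400.3
  A: 0 + 2(479.9) = 959.8

400 mol/s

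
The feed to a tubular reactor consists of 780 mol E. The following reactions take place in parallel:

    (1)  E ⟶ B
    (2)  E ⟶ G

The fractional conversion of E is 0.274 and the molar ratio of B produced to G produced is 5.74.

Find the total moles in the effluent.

780 mol

Conversion of E: E consumed = 0.274 × 780 = 213.7 mol = 1ξ₁ + 1ξ₂.
Selectivity: 1ξ₁ / (1ξ₂) = 5.74 → ξ₁ = 5.74 ξ₂.
Substitute: (1·5.74 + 1) ξ₂ = 213.7 → ξ₂ = 31.71 mol, ξ₁ = 182 mol.
Outlet amounts (n = n₀ + Σ ν·ξ):
  E: 780 − 1(182) − 1(31.71) = 566.3
  B: 0 + 1(182) = 182
  G: 0 + 1(31.71) = 31.71
Total out = 566.3 + 182 + 31.71 = 780 mol.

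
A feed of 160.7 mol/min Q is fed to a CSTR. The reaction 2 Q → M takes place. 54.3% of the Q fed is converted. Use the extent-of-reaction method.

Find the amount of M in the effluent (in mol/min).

Q reacted = 0.543 × 160.7 = 87.26 mol/min; ν_Q = −2, so ξ = 87.26/2 = 43.63 mol/min.
Outlet amounts (n = n₀ + ν ξ):
  Q: 160.7 − 2(43.63) = 73.44
  M: 0 + 1(43.63) = 43.63

43.6 mol/min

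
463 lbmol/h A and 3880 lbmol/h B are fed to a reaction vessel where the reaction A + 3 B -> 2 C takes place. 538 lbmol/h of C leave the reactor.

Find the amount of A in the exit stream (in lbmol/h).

For C: n = n₀ + 2ξ → 538 = 0 + 2ξ, giving ξ = 269 lbmol/h.
Outlet amounts (n = n₀ + ν ξ):
  A: 463 − 1(269) = 194
  B: 3880 − 3(269) = 3073
  C: 0 + 2(269) = 538

194 lbmol/h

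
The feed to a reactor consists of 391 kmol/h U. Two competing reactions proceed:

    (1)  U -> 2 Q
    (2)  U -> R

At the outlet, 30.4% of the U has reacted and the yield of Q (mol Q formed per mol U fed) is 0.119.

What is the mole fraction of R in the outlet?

0.231

Yield of Q: 2ξ₁ / 391 = 0.119 → ξ₁ = 23.26 kmol/h.
Conversion of U: 1ξ₁ + 1ξ₂ = 0.304 × 391 = 118.9 → ξ₂ = 95.6 kmol/h.
Outlet amounts (n = n₀ + Σ ν·ξ):
  U: 391 − 1(23.26) − 1(95.6) = 272.1
  Q: 0 + 2(23.26) = 46.53
  R: 0 + 1(95.6) = 95.6
Total out = 414.3 kmol/h; y_R = 95.6 / 414.3 = 0.2308.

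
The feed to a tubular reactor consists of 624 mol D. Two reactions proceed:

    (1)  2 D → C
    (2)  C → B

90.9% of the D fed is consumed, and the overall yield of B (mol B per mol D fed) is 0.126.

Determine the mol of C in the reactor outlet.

Conversion of D: D consumed = 2ξ₁ = 0.909 × 624 → ξ₁ = 283.6 mol.
Yield of B: 1ξ₂ / 624 = 0.126 → ξ₂ = 78.62 mol.
Outlet amounts (n = n₀ + Σ ν·ξ):
  D: 624 − 2(283.6) = 56.78
  C: 0 + 1(283.6) − 1(78.62) = 205
  B: 0 + 1(78.62) = 78.62

205 mol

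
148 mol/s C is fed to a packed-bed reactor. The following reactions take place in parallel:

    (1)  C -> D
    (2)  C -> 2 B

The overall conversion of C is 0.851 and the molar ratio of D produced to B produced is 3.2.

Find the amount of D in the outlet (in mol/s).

Conversion of C: C consumed = 0.851 × 148 = 125.9 mol/s = 1ξ₁ + 1ξ₂.
Selectivity: 1ξ₁ / (2ξ₂) = 3.2 → ξ₁ = 6.4 ξ₂.
Substitute: (1·6.4 + 1) ξ₂ = 125.9 → ξ₂ = 17.02 mol/s, ξ₁ = 108.9 mol/s.
Outlet amounts (n = n₀ + Σ ν·ξ):
  C: 148 − 1(108.9) − 1(17.02) = 22.05
  D: 0 + 1(108.9) = 108.9
  B: 0 + 2(17.02) = 34.04

109 mol/s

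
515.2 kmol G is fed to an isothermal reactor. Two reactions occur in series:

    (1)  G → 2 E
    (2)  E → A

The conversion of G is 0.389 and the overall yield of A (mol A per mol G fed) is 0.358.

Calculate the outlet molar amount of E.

Conversion of G: G consumed = 1ξ₁ = 0.389 × 515.2 → ξ₁ = 200.4 kmol.
Yield of A: 1ξ₂ / 515.2 = 0.358 → ξ₂ = 184.4 kmol.
Outlet amounts (n = n₀ + Σ ν·ξ):
  G: 515.2 − 1(200.4) = 314.8
  E: 0 + 2(200.4) − 1(184.4) = 216.4
  A: 0 + 1(184.4) = 184.4

216 kmol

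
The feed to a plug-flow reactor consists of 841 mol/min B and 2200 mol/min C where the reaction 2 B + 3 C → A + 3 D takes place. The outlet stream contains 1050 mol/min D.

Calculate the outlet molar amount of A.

For D: n = n₀ + 3ξ → 1050 = 0 + 3ξ, giving ξ = 350 mol/min.
Outlet amounts (n = n₀ + ν ξ):
  B: 841 − 2(350) = 141
  C: 2200 − 3(350) = 1150
  A: 0 + 1(350) = 350
  D: 0 + 3(350) = 1050

350 mol/min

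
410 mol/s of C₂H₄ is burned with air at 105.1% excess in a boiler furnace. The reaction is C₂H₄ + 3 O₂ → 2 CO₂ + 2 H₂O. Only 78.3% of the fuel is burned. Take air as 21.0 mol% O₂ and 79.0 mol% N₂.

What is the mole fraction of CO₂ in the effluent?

Stoichiometric O₂ = 3 × 410 = 1230 mol/s; O₂ fed = 1230 × 2.051 = 2523 mol/s.
N₂ fed = 2523 × 79/21 = 9490 mol/s.
Fuel reacted = 0.783 × 410 → ξ = 321 mol/s.
Outlet (n = n₀ + ν ξ):
  C₂H₄: 410 − 1(321) = 88.97
  O₂: 2523 − 3(321) = 1560
  N₂: 9490 (inert)
  CO₂: 0 + 2(321) = 642.1
  H₂O: 0 + 2(321) = 642.1
Total out = 12420 mol/s; y_CO₂ = 642.1 / 12420 = 0.05168.

0.0517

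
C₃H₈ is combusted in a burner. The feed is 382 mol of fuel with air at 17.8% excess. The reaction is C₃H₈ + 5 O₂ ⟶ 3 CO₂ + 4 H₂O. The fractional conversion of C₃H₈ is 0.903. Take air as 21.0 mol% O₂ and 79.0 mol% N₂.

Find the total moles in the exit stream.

Stoichiometric O₂ = 5 × 382 = 1910 mol; O₂ fed = 1910 × 1.178 = 2250 mol.
N₂ fed = 2250 × 79/21 = 8464 mol.
Fuel reacted = 0.903 × 382 → ξ = 344.9 mol.
Outlet (n = n₀ + ν ξ):
  C₃H₈: 382 − 1(344.9) = 37.05
  O₂: 2250 − 5(344.9) = 525.2
  N₂: 8464 (inert)
  CO₂: 0 + 3(344.9) = 1035
  H₂O: 0 + 4(344.9) = 1380
Total out = 37.05 + 525.2 + 8464 + 1035 + 1380 = 11440 mol.

11400 mol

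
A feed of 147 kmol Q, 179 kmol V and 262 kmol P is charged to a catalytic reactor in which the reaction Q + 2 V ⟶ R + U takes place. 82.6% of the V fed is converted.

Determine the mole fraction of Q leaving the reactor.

V reacted = 0.826 × 179 = 147.9 kmol; ν_V = −2, so ξ = 147.9/2 = 73.93 kmol.
Outlet amounts (n = n₀ + ν ξ):
  Q: 147 − 1(73.93) = 73.07
  V: 179 − 2(73.93) = 31.15
  R: 0 + 1(73.93) = 73.93
  U: 0 + 1(73.93) = 73.93
  P: 262 (inert)
Total out = 514.1 kmol; y_Q = 73.07 / 514.1 = 0.1421.

0.142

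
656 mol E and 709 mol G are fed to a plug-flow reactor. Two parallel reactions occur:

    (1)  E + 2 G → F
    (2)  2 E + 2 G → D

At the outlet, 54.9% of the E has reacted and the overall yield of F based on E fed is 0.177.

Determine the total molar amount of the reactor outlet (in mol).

767 mol

Yield of F: 1ξ₁ / 656 = 0.177 → ξ₁ = 116.1 mol.
Conversion of E: 1ξ₁ + 2ξ₂ = 0.549 × 656 = 360.1 → ξ₂ = 122 mol.
Outlet amounts (n = n₀ + Σ ν·ξ):
  E: 656 − 1(116.1) − 2(122) = 295.9
  G: 709 − 2(116.1) − 2(122) = 232.7
  F: 0 + 1(116.1) = 116.1
  D: 0 + 1(122) = 122
Total out = 295.9 + 232.7 + 116.1 + 122 = 766.7 mol.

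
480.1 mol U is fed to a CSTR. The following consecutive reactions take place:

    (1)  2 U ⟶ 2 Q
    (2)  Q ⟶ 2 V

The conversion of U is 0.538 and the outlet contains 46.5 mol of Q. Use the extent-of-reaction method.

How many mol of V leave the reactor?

424 mol

Conversion of U: U consumed = 2ξ₁ = 0.538 × 480.1 → ξ₁ = 129.1 mol.
Q balance: n_Q = 0 + 2ξ₁ − 1ξ₂ = 46.5 → ξ₂ = (2·129.1 − 46.5)/1 = 211.8 mol.
Outlet amounts (n = n₀ + Σ ν·ξ):
  U: 480.1 − 2(129.1) = 221.8
  Q: 0 + 2(129.1) − 1(211.8) = 46.5
  V: 0 + 2(211.8) = 423.6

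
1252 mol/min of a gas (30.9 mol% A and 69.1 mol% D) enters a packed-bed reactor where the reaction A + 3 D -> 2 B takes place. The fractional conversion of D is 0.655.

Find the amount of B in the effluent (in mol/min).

378 mol/min

D reacted = 0.655 × 865.1 = 566.7 mol/min; ν_D = −3, so ξ = 566.7/3 = 188.9 mol/min.
Outlet amounts (n = n₀ + ν ξ):
  A: 386.9 − 1(188.9) = 198
  D: 865.1 − 3(188.9) = 298.5
  B: 0 + 2(188.9) = 377.8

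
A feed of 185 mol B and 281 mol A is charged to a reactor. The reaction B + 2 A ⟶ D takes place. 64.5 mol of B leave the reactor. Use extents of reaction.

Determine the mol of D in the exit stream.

120 mol

For B: n = n₀ − 1ξ → 64.5 = 185 − 1ξ, giving ξ = 120.5 mol.
Outlet amounts (n = n₀ + ν ξ):
  B: 185 − 1(120.5) = 64.5
  A: 281 − 2(120.5) = 40
  D: 0 + 1(120.5) = 120.5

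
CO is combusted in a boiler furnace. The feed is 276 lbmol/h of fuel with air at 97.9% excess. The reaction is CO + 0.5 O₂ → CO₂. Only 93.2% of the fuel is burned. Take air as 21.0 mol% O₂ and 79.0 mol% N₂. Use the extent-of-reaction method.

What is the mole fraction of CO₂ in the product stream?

0.178

Stoichiometric O₂ = 0.5 × 276 = 138 lbmol/h; O₂ fed = 138 × 1.979 = 273.1 lbmol/h.
N₂ fed = 273.1 × 79/21 = 1027 lbmol/h.
Fuel reacted = 0.932 × 276 → ξ = 257.2 lbmol/h.
Outlet (n = n₀ + ν ξ):
  CO: 276 − 1(257.2) = 18.77
  O₂: 273.1 − 0.5(257.2) = 144.5
  N₂: 1027 (inert)
  CO₂: 0 + 1(257.2) = 257.2
Total out = 1448 lbmol/h; y_CO₂ = 257.2 / 1448 = 0.1777.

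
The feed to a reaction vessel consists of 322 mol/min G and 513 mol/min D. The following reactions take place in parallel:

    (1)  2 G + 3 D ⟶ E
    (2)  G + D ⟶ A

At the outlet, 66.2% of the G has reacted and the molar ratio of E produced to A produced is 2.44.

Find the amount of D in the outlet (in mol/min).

211 mol/min

Conversion of G: G consumed = 0.662 × 322 = 213.2 mol/min = 2ξ₁ + 1ξ₂.
Selectivity: 1ξ₁ / (1ξ₂) = 2.44 → ξ₁ = 2.44 ξ₂.
Substitute: (2·2.44 + 1) ξ₂ = 213.2 → ξ₂ = 36.25 mol/min, ξ₁ = 88.46 mol/min.
Outlet amounts (n = n₀ + Σ ν·ξ):
  G: 322 − 2(88.46) − 1(36.25) = 108.8
  D: 513 − 3(88.46) − 1(36.25) = 211.4
  E: 0 + 1(88.46) = 88.46
  A: 0 + 1(36.25) = 36.25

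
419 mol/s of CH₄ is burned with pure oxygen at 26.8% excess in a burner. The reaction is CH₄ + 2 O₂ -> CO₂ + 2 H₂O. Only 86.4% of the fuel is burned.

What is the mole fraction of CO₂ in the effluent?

Stoichiometric O₂ = 2 × 419 = 838 mol/s; O₂ fed = 838 × 1.268 = 1063 mol/s.
Fuel reacted = 0.864 × 419 → ξ = 362 mol/s.
Outlet (n = n₀ + ν ξ):
  CH₄: 419 − 1(362) = 56.98
  O₂: 1063 − 2(362) = 338.6
  CO₂: 0 + 1(362) = 362
  H₂O: 0 + 2(362) = 724
Total out = 1482 mol/s; y_CO₂ = 362 / 1482 = 0.2443.

0.244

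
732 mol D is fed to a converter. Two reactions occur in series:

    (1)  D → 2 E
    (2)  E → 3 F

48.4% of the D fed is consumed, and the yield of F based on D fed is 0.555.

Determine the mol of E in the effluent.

573 mol

Conversion of D: D consumed = 1ξ₁ = 0.484 × 732 → ξ₁ = 354.3 mol.
Yield of F: 3ξ₂ / 732 = 0.555 → ξ₂ = 135.4 mol.
Outlet amounts (n = n₀ + Σ ν·ξ):
  D: 732 − 1(354.3) = 377.7
  E: 0 + 2(354.3) − 1(135.4) = 573.2
  F: 0 + 3(135.4) = 406.3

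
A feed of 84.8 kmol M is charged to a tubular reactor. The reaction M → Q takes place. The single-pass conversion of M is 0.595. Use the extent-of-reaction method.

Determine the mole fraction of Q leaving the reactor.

M reacted = 0.595 × 84.8 = 50.46 kmol; ν_M = −1, so ξ = 50.46/1 = 50.46 kmol.
Outlet amounts (n = n₀ + ν ξ):
  M: 84.8 − 1(50.46) = 34.34
  Q: 0 + 1(50.46) = 50.46
Total out = 84.8 kmol; y_Q = 50.46 / 84.8 = 0.595.

0.595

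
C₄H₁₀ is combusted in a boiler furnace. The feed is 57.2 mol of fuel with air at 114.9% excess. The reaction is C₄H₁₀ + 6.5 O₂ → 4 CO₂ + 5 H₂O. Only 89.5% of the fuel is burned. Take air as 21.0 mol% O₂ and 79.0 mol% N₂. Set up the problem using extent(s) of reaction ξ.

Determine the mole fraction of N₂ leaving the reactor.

Stoichiometric O₂ = 6.5 × 57.2 = 371.8 mol; O₂ fed = 371.8 × 2.149 = 799 mol.
N₂ fed = 799 × 79/21 = 3006 mol.
Fuel reacted = 0.895 × 57.2 → ξ = 51.19 mol.
Outlet (n = n₀ + ν ξ):
  C₄H₁₀: 57.2 − 1(51.19) = 6.006
  O₂: 799 − 6.5(51.19) = 466.2
  N₂: 3006 (inert)
  CO₂: 0 + 4(51.19) = 204.8
  H₂O: 0 + 5(51.19) = 256
Total out = 3939 mol; y_N₂ = 3006 / 3939 = 0.7631.

0.763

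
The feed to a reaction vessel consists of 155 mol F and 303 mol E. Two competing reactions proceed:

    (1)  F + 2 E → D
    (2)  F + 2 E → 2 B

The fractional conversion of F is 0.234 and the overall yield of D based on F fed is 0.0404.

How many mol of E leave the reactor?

Yield of D: 1ξ₁ / 155 = 0.0404 → ξ₁ = 6.262 mol.
Conversion of F: 1ξ₁ + 1ξ₂ = 0.234 × 155 = 36.27 → ξ₂ = 30.01 mol.
Outlet amounts (n = n₀ + Σ ν·ξ):
  F: 155 − 1(6.262) − 1(30.01) = 118.7
  E: 303 − 2(6.262) − 2(30.01) = 230.5
  D: 0 + 1(6.262) = 6.262
  B: 0 + 2(30.01) = 60.02

230 mol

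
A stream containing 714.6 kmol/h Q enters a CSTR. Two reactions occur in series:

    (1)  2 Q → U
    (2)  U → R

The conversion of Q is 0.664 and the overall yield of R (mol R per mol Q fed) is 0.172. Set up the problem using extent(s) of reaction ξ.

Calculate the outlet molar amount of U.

114 kmol/h

Conversion of Q: Q consumed = 2ξ₁ = 0.664 × 714.6 → ξ₁ = 237.2 kmol/h.
Yield of R: 1ξ₂ / 714.6 = 0.172 → ξ₂ = 122.9 kmol/h.
Outlet amounts (n = n₀ + Σ ν·ξ):
  Q: 714.6 − 2(237.2) = 240.1
  U: 0 + 1(237.2) − 1(122.9) = 114.3
  R: 0 + 1(122.9) = 122.9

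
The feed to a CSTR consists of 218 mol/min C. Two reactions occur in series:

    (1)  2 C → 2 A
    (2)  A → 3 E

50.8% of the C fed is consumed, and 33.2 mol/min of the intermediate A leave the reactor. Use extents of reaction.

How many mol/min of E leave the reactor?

Conversion of C: C consumed = 2ξ₁ = 0.508 × 218 → ξ₁ = 55.37 mol/min.
A balance: n_A = 0 + 2ξ₁ − 1ξ₂ = 33.2 → ξ₂ = (2·55.37 − 33.2)/1 = 77.54 mol/min.
Outlet amounts (n = n₀ + Σ ν·ξ):
  C: 218 − 2(55.37) = 107.3
  A: 0 + 2(55.37) − 1(77.54) = 33.2
  E: 0 + 3(77.54) = 232.6

233 mol/min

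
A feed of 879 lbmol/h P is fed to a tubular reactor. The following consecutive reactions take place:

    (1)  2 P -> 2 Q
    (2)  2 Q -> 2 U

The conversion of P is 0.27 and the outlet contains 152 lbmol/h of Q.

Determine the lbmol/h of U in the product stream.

85.3 lbmol/h

Conversion of P: P consumed = 2ξ₁ = 0.27 × 879 → ξ₁ = 118.7 lbmol/h.
Q balance: n_Q = 0 + 2ξ₁ − 2ξ₂ = 152 → ξ₂ = (2·118.7 − 152)/2 = 42.67 lbmol/h.
Outlet amounts (n = n₀ + Σ ν·ξ):
  P: 879 − 2(118.7) = 641.7
  Q: 0 + 2(118.7) − 2(42.67) = 152
  U: 0 + 2(42.67) = 85.33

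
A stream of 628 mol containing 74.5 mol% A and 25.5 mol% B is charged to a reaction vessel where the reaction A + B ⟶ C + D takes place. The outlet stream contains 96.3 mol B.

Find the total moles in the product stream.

For B: n = n₀ − 1ξ → 96.3 = 160.1 − 1ξ, giving ξ = 63.84 mol.
Outlet amounts (n = n₀ + ν ξ):
  A: 467.9 − 1(63.84) = 404
  B: 160.1 − 1(63.84) = 96.3
  C: 0 + 1(63.84) = 63.84
  D: 0 + 1(63.84) = 63.84
Total out = 404 + 96.3 + 63.84 + 63.84 = 628 mol.

628 mol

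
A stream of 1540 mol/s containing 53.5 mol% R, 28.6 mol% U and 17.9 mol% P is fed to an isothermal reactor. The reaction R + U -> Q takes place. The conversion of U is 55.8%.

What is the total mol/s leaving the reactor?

U reacted = 0.558 × 440.4 = 245.8 mol/s; ν_U = −1, so ξ = 245.8/1 = 245.8 mol/s.
Outlet amounts (n = n₀ + ν ξ):
  R: 823.9 − 1(245.8) = 578.1
  U: 440.4 − 1(245.8) = 194.7
  Q: 0 + 1(245.8) = 245.8
  P: 275.7 (inert)
Total out = 578.1 + 194.7 + 245.8 + 275.7 = 1294 mol/s.

1290 mol/s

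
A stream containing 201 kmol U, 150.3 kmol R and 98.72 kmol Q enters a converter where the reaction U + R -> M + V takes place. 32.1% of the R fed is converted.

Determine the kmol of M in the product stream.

48.2 kmol

R reacted = 0.321 × 150.3 = 48.25 kmol; ν_R = −1, so ξ = 48.25/1 = 48.25 kmol.
Outlet amounts (n = n₀ + ν ξ):
  U: 201 − 1(48.25) = 152.8
  R: 150.3 − 1(48.25) = 102.1
  M: 0 + 1(48.25) = 48.25
  V: 0 + 1(48.25) = 48.25
  Q: 98.72 (inert)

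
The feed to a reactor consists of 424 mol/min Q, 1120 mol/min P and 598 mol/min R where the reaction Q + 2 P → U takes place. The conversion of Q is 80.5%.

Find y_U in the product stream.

0.234

Q reacted = 0.805 × 424 = 341.3 mol/min; ν_Q = −1, so ξ = 341.3/1 = 341.3 mol/min.
Outlet amounts (n = n₀ + ν ξ):
  Q: 424 − 1(341.3) = 82.68
  P: 1120 − 2(341.3) = 437.4
  U: 0 + 1(341.3) = 341.3
  R: 598 (inert)
Total out = 1459 mol/min; y_U = 341.3 / 1459 = 0.2339.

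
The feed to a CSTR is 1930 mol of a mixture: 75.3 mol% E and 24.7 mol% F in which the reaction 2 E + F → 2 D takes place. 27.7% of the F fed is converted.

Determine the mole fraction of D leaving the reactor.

F reacted = 0.277 × 476.7 = 132 mol; ν_F = −1, so ξ = 132/1 = 132 mol.
Outlet amounts (n = n₀ + ν ξ):
  E: 1453 − 2(132) = 1189
  F: 476.7 − 1(132) = 344.7
  D: 0 + 2(132) = 264.1
Total out = 1798 mol; y_D = 264.1 / 1798 = 0.1469.

0.147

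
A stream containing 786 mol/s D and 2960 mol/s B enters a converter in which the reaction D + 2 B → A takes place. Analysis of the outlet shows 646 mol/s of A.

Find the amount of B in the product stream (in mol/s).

1670 mol/s

For A: n = n₀ + 1ξ → 646 = 0 + 1ξ, giving ξ = 646 mol/s.
Outlet amounts (n = n₀ + ν ξ):
  D: 786 − 1(646) = 140
  B: 2960 − 2(646) = 1668
  A: 0 + 1(646) = 646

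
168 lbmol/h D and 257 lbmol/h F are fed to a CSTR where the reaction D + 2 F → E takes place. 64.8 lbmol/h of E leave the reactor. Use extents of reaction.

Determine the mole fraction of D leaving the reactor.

For E: n = n₀ + 1ξ → 64.8 = 0 + 1ξ, giving ξ = 64.8 lbmol/h.
Outlet amounts (n = n₀ + ν ξ):
  D: 168 − 1(64.8) = 103.2
  F: 257 − 2(64.8) = 127.4
  E: 0 + 1(64.8) = 64.8
Total out = 295.4 lbmol/h; y_D = 103.2 / 295.4 = 0.3494.

0.349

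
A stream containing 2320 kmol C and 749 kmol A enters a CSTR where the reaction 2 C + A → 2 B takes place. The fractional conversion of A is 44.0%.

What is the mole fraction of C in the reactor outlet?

A reacted = 0.44 × 749 = 329.6 kmol; ν_A = −1, so ξ = 329.6/1 = 329.6 kmol.
Outlet amounts (n = n₀ + ν ξ):
  C: 2320 − 2(329.6) = 1661
  A: 749 − 1(329.6) = 419.4
  B: 0 + 2(329.6) = 659.1
Total out = 2739 kmol; y_C = 1661 / 2739 = 0.6063.

0.606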